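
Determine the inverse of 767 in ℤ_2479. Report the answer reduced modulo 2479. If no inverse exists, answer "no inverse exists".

1713

Apply the Euclidean algorithm to 2479 and 767:
2479 = 3*767 + 178
767 = 4*178 + 55
178 = 3*55 + 13
55 = 4*13 + 3
13 = 4*3 + 1
3 = 3*1 + 0
gcd = 1, so the inverse exists. Back-substitute:
1 = 13 − 4·3
1 = −4·55 + 17·13
1 = 17·178 − 55·55
1 = −55·767 + 237·178
1 = 237·2479 − 766·767
Hence 767⁻¹ ≡ -766 ≡ 1713 (mod 2479).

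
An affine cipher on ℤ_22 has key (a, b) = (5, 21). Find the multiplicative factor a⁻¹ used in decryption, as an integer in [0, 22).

Run Euclid on (22, 5):
22 = 4×5 + 2
5 = 2×2 + 1
2 = 2×1 + 0
gcd = 1, so the inverse exists. Back-substitute:
1 = 5 − 2·2
1 = −2·22 + 9·5
So 5·9 ≡ 1 (mod 22).

9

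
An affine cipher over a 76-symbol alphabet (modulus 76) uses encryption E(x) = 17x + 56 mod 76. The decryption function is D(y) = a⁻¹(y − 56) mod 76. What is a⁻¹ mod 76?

9

Extended Euclidean algorithm:
76 = 4*17 + 8
17 = 2*8 + 1
8 = 8*1 + 0
Since gcd(17, 76) = 1, back-substitute to write 1 as a combination:
1 = 17 − 2·8
1 = −2·76 + 9·17
So 17·9 ≡ 1 (mod 76).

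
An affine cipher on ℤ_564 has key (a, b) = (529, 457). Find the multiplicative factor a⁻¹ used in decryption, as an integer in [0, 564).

Extended Euclidean algorithm:
564 = 1·529 + 35
529 = 15·35 + 4
35 = 8·4 + 3
4 = 1·3 + 1
3 = 3·1 + 0
Since gcd(529, 564) = 1, back-substitute to write 1 as a combination:
1 = 4 − 3
1 = −35 + 9·4
1 = 9·529 − 136·35
1 = −136·564 + 145·529
So 529·145 ≡ 1 (mod 564).

145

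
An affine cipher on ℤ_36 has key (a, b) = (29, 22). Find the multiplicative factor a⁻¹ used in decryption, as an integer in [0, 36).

5

Extended Euclidean algorithm:
36 = 1·29 + 7
29 = 4·7 + 1
7 = 7·1 + 0
The gcd is 1. Working backward:
1 = 29 − 4·7
1 = −4·36 + 5·29
So 29·5 ≡ 1 (mod 36).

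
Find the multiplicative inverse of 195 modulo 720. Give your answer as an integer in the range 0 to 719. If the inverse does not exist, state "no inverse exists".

Euclidean algorithm on 720, 195:
720 = 3·195 + 135
195 = 1·135 + 60
135 = 2·60 + 15
60 = 4·15 + 0
Since gcd = 15 > 1, 195 is not a unit mod 720.

no inverse exists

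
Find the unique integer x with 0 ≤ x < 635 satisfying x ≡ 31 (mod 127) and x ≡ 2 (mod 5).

Write x = 31 + 127·k. Then 127·k ≡ 2 − 31 ≡ 1 (mod 5).
Need 127⁻¹ mod 5. Extended Euclid on (5, 2):
5 = 2*2 + 1
2 = 2*1 + 0
Back-substitute:
1 = 5 − 2·2
127⁻¹ ≡ 3 (mod 5), so k ≡ 3·1 ≡ 3 (mod 5).
x = 31 + 127·3 = 412.

412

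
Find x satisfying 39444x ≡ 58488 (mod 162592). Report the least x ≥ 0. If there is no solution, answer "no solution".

34590

First find gcd(39444, 162592):
162592 = 4·39444 + 4816
39444 = 8·4816 + 916
4816 = 5·916 + 236
916 = 3·236 + 208
236 = 1·208 + 28
208 = 7·28 + 12
28 = 2·12 + 4
12 = 3·4 + 0
gcd = 4 and 4 | 58488, so solutions exist. Divide through by 4: 9861x ≡ 14622 (mod 40648).
Now find 9861⁻¹ mod 40648:
40648 = 4×9861 + 1204
9861 = 8×1204 + 229
1204 = 5×229 + 59
229 = 3×59 + 52
59 = 1×52 + 7
52 = 7×7 + 3
7 = 2×3 + 1
3 = 3×1 + 0
Back-substitute:
1 = 7 − 2·3
1 = −2·52 + 15·7
1 = 15·59 − 17·52
1 = −17·229 + 66·59
1 = 66·1204 − 347·229
1 = −347·9861 + 2842·1204
1 = 2842·40648 − 11715·9861
So 9861·(-11715) ≡ 1 (mod 40648), i.e. 9861⁻¹ ≡ 28933.
Then x ≡ 28933·14622 ≡ 34590 (mod 40648); the smallest non-negative solution is x = 34590.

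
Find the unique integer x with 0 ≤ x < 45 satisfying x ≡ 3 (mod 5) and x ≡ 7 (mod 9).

43

Write x = 3 + 5·k. Then 5·k ≡ 7 − 3 ≡ 4 (mod 9).
Need 5⁻¹ mod 9. Extended Euclid on (9, 5):
9 = 1*5 + 4
5 = 1*4 + 1
4 = 4*1 + 0
Back-substitute:
1 = 5 − 4
1 = −9 + 2·5
5⁻¹ ≡ 2 (mod 9), so k ≡ 2·4 ≡ 8 (mod 9).
x = 3 + 5·8 = 43.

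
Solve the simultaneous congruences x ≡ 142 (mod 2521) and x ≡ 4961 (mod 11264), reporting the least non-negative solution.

Write x = 142 + 2521·k. Then 2521·k ≡ 4961 − 142 ≡ 4819 (mod 11264).
Need 2521⁻¹ mod 11264. Extended Euclid on (11264, 2521):
11264 = 4×2521 + 1180
2521 = 2×1180 + 161
1180 = 7×161 + 53
161 = 3×53 + 2
53 = 26×2 + 1
2 = 2×1 + 0
Back-substitute:
1 = 53 − 26·2
1 = −26·161 + 79·53
1 = 79·1180 − 579·161
1 = −579·2521 + 1237·1180
1 = 1237·11264 − 5527·2521
2521⁻¹ ≡ 5737 (mod 11264), so k ≡ 5737·4819 ≡ 4747 (mod 11264).
x = 142 + 2521·4747 = 11967329.

11967329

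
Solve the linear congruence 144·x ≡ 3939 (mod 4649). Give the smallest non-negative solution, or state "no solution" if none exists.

2255

First find gcd(144, 4649):
4649 = 32*144 + 41
144 = 3*41 + 21
41 = 1*21 + 20
21 = 1*20 + 1
20 = 20*1 + 0
gcd = 1, so a unique solution mod 4649 exists.
Back-substitute for the Bézout coefficients:
1 = 21 − 20
1 = −41 + 2·21
1 = 2·144 − 7·41
1 = −7·4649 + 226·144
So 144·(226) ≡ 1 (mod 4649), giving 144⁻¹ ≡ 226.
x ≡ 144⁻¹·3939 ≡ 226·3939 ≡ 2255 (mod 4649).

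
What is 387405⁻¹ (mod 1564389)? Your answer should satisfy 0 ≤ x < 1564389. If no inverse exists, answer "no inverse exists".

Compute gcd(387405, 1564389):
1564389 = 4·387405 + 14769
387405 = 26·14769 + 3411
14769 = 4·3411 + 1125
3411 = 3·1125 + 36
1125 = 31·36 + 9
36 = 4·9 + 0
The gcd is 9, not 1, hence no inverse exists.

no inverse exists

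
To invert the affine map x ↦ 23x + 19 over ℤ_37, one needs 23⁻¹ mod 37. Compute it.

29

gcd(37, 23) by repeated division:
37 = 1×23 + 14
23 = 1×14 + 9
14 = 1×9 + 5
9 = 1×5 + 4
5 = 1×4 + 1
4 = 4×1 + 0
Since gcd(23, 37) = 1, back-substitute to write 1 as a combination:
1 = 5 − 4
1 = −9 + 2·5
1 = 2·14 − 3·9
1 = −3·23 + 5·14
1 = 5·37 − 8·23
Hence 23⁻¹ ≡ -8 ≡ 29 (mod 37).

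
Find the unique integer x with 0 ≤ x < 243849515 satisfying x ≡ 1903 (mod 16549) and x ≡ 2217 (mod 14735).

Write x = 1903 + 16549·k. Then 16549·k ≡ 2217 − 1903 ≡ 314 (mod 14735).
Need 16549⁻¹ mod 14735. Extended Euclid on (14735, 1814):
14735 = 8*1814 + 223
1814 = 8*223 + 30
223 = 7*30 + 13
30 = 2*13 + 4
13 = 3*4 + 1
4 = 4*1 + 0
Back-substitute:
1 = 13 − 3·4
1 = −3·30 + 7·13
1 = 7·223 − 52·30
1 = −52·1814 + 423·223
1 = 423·14735 − 3436·1814
16549⁻¹ ≡ 11299 (mod 14735), so k ≡ 11299·314 ≡ 11486 (mod 14735).
x = 1903 + 16549·11486 = 190083717.

190083717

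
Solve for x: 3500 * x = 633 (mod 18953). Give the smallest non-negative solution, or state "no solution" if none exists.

5085

First find gcd(3500, 18953):
18953 = 5*3500 + 1453
3500 = 2*1453 + 594
1453 = 2*594 + 265
594 = 2*265 + 64
265 = 4*64 + 9
64 = 7*9 + 1
9 = 9*1 + 0
gcd = 1, so a unique solution mod 18953 exists.
Back-substitute for the Bézout coefficients:
1 = 64 − 7·9
1 = −7·265 + 29·64
1 = 29·594 − 65·265
1 = −65·1453 + 159·594
1 = 159·3500 − 383·1453
1 = −383·18953 + 2074·3500
So 3500·(2074) ≡ 1 (mod 18953), giving 3500⁻¹ ≡ 2074.
x ≡ 3500⁻¹·633 ≡ 2074·633 ≡ 5085 (mod 18953).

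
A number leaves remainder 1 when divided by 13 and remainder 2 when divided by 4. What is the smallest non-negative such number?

14

Write x = 1 + 13·k. Then 13·k ≡ 2 − 1 ≡ 1 (mod 4).
Need 13⁻¹ mod 4. Extended Euclid on (4, 1):
4 = 4*1 + 0
13⁻¹ ≡ 1 (mod 4), so k ≡ 1·1 ≡ 1 (mod 4).
x = 1 + 13·1 = 14.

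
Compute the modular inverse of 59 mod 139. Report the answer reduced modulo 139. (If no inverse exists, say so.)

33

gcd(139, 59) by repeated division:
139 = 2*59 + 21
59 = 2*21 + 17
21 = 1*17 + 4
17 = 4*4 + 1
4 = 4*1 + 0
The gcd is 1. Working backward:
1 = 17 − 4·4
1 = −4·21 + 5·17
1 = 5·59 − 14·21
1 = −14·139 + 33·59
So 59·33 ≡ 1 (mod 139).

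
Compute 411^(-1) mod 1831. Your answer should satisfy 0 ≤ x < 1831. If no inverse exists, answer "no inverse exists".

891

Run Euclid on (1831, 411):
1831 = 4×411 + 187
411 = 2×187 + 37
187 = 5×37 + 2
37 = 18×2 + 1
2 = 2×1 + 0
gcd = 1, so the inverse exists. Back-substitute:
1 = 37 − 18·2
1 = −18·187 + 91·37
1 = 91·411 − 200·187
1 = −200·1831 + 891·411
So 411·891 ≡ 1 (mod 1831).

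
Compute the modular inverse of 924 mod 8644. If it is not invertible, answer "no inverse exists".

no inverse exists

Euclidean algorithm on 8644, 924:
8644 = 9·924 + 328
924 = 2·328 + 268
328 = 1·268 + 60
268 = 4·60 + 28
60 = 2·28 + 4
28 = 7·4 + 0
The gcd is 4, not 1, hence no inverse exists.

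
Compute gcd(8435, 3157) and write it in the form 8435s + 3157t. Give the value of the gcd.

7

Apply Euclid's algorithm to 8435 and 3157:
8435 = 2·3157 + 2121
3157 = 1·2121 + 1036
2121 = 2·1036 + 49
1036 = 21·49 + 7
49 = 7·7 + 0
gcd(8435, 3157) = 7.
Working backward:
7 = 1036 − 21·49
7 = −21·2121 + 43·1036
7 = 43·3157 − 64·2121
7 = −64·8435 + 171·3157
So 7 = (-64)·8435 + (171)·3157.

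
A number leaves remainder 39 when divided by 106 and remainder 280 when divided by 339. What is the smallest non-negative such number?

Write x = 39 + 106·k. Then 106·k ≡ 280 − 39 ≡ 241 (mod 339).
Need 106⁻¹ mod 339. Extended Euclid on (339, 106):
339 = 3·106 + 21
106 = 5·21 + 1
21 = 21·1 + 0
Back-substitute:
1 = 106 − 5·21
1 = −5·339 + 16·106
106⁻¹ ≡ 16 (mod 339), so k ≡ 16·241 ≡ 127 (mod 339).
x = 39 + 106·127 = 13501.

13501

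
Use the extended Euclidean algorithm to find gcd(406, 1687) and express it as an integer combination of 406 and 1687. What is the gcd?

7

Apply Euclid's algorithm to 1687 and 406:
1687 = 4*406 + 63
406 = 6*63 + 28
63 = 2*28 + 7
28 = 4*7 + 0
gcd(406, 1687) = 7.
Working backward:
7 = 63 − 2·28
7 = −2·406 + 13·63
7 = 13·1687 − 54·406
So 7 = (13)·1687 + (-54)·406.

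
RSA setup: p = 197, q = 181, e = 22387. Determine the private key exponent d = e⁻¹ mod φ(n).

φ(n) = (p−1)(q−1) = 196·180 = 35280.
Need d with 22387·d ≡ 1 (mod 35280). Apply the extended Euclidean algorithm:
35280 = 1×22387 + 12893
22387 = 1×12893 + 9494
12893 = 1×9494 + 3399
9494 = 2×3399 + 2696
3399 = 1×2696 + 703
2696 = 3×703 + 587
703 = 1×587 + 116
587 = 5×116 + 7
116 = 16×7 + 4
7 = 1×4 + 3
4 = 1×3 + 1
3 = 3×1 + 0
Back-substitute:
1 = 4 − 3
1 = −7 + 2·4
1 = 2·116 − 33·7
1 = −33·587 + 167·116
1 = 167·703 − 200·587
1 = −200·2696 + 767·703
1 = 767·3399 − 967·2696
1 = −967·9494 + 2701·3399
1 = 2701·12893 − 3668·9494
1 = −3668·22387 + 6369·12893
1 = 6369·35280 − 10037·22387
So 22387·(-10037) ≡ 1 (mod 35280), hence d ≡ -10037 ≡ 25243 (mod 35280).

25243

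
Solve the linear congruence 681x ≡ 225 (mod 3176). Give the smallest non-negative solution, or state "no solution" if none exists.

First find gcd(681, 3176):
3176 = 4·681 + 452
681 = 1·452 + 229
452 = 1·229 + 223
229 = 1·223 + 6
223 = 37·6 + 1
6 = 6·1 + 0
gcd = 1, so a unique solution mod 3176 exists.
Back-substitute for the Bézout coefficients:
1 = 223 − 37·6
1 = −37·229 + 38·223
1 = 38·452 − 75·229
1 = −75·681 + 113·452
1 = 113·3176 − 527·681
So 681·(-527) ≡ 1 (mod 3176), giving 681⁻¹ ≡ 2649.
x ≡ 681⁻¹·225 ≡ 2649·225 ≡ 2113 (mod 3176).

2113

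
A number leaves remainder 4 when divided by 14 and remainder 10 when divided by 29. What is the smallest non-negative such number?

Write x = 4 + 14·k. Then 14·k ≡ 10 − 4 ≡ 6 (mod 29).
Need 14⁻¹ mod 29. Extended Euclid on (29, 14):
29 = 2*14 + 1
14 = 14*1 + 0
Back-substitute:
1 = 29 − 2·14
14⁻¹ ≡ 27 (mod 29), so k ≡ 27·6 ≡ 17 (mod 29).
x = 4 + 14·17 = 242.

242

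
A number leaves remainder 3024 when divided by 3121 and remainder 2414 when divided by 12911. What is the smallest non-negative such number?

17290243

Write x = 3024 + 3121·k. Then 3121·k ≡ 2414 − 3024 ≡ 12301 (mod 12911).
Need 3121⁻¹ mod 12911. Extended Euclid on (12911, 3121):
12911 = 4·3121 + 427
3121 = 7·427 + 132
427 = 3·132 + 31
132 = 4·31 + 8
31 = 3·8 + 7
8 = 1·7 + 1
7 = 7·1 + 0
Back-substitute:
1 = 8 − 7
1 = −31 + 4·8
1 = 4·132 − 17·31
1 = −17·427 + 55·132
1 = 55·3121 − 402·427
1 = −402·12911 + 1663·3121
3121⁻¹ ≡ 1663 (mod 12911), so k ≡ 1663·12301 ≡ 5539 (mod 12911).
x = 3024 + 3121·5539 = 17290243.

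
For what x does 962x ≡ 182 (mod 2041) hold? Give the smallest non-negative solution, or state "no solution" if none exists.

119

First find gcd(962, 2041):
2041 = 2·962 + 117
962 = 8·117 + 26
117 = 4·26 + 13
26 = 2·13 + 0
gcd = 13 and 13 | 182, so solutions exist. Divide through by 13: 74x ≡ 14 (mod 157).
Now find 74⁻¹ mod 157:
157 = 2×74 + 9
74 = 8×9 + 2
9 = 4×2 + 1
2 = 2×1 + 0
Back-substitute:
1 = 9 − 4·2
1 = −4·74 + 33·9
1 = 33·157 − 70·74
So 74·(-70) ≡ 1 (mod 157), i.e. 74⁻¹ ≡ 87.
Then x ≡ 87·14 ≡ 119 (mod 157); the smallest non-negative solution is x = 119.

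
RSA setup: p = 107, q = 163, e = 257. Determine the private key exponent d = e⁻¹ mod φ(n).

11693

φ(n) = (p−1)(q−1) = 106·162 = 17172.
Need d with 257·d ≡ 1 (mod 17172). Apply the extended Euclidean algorithm:
17172 = 66·257 + 210
257 = 1·210 + 47
210 = 4·47 + 22
47 = 2·22 + 3
22 = 7·3 + 1
3 = 3·1 + 0
Back-substitute:
1 = 22 − 7·3
1 = −7·47 + 15·22
1 = 15·210 − 67·47
1 = −67·257 + 82·210
1 = 82·17172 − 5479·257
So 257·(-5479) ≡ 1 (mod 17172), hence d ≡ -5479 ≡ 11693 (mod 17172).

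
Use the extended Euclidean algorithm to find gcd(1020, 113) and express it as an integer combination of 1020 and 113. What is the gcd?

1

Repeated division:
1020 = 9×113 + 3
113 = 37×3 + 2
3 = 1×2 + 1
2 = 2×1 + 0
gcd(1020, 113) = 1.
Back-substituting:
1 = 3 − 2
1 = −113 + 38·3
1 = 38·1020 − 343·113
So 1 = (38)·1020 + (-343)·113.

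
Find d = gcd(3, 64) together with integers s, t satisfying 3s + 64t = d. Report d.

1

Euclidean algorithm:
64 = 21*3 + 1
3 = 3*1 + 0
gcd(3, 64) = 1.
Express as a combination:
1 = 64 − 21·3
So 1 = (1)·64 + (-21)·3.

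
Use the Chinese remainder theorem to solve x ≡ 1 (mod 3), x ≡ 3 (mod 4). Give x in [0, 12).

Write x = 1 + 3·k. Then 3·k ≡ 3 − 1 ≡ 2 (mod 4).
Need 3⁻¹ mod 4. Extended Euclid on (4, 3):
4 = 1×3 + 1
3 = 3×1 + 0
Back-substitute:
1 = 4 − 3
3⁻¹ ≡ 3 (mod 4), so k ≡ 3·2 ≡ 2 (mod 4).
x = 1 + 3·2 = 7.

7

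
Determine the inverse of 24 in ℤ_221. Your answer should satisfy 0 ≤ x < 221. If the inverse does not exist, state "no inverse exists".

gcd(221, 24) by repeated division:
221 = 9·24 + 5
24 = 4·5 + 4
5 = 1·4 + 1
4 = 4·1 + 0
Since gcd(24, 221) = 1, back-substitute to write 1 as a combination:
1 = 5 − 4
1 = −24 + 5·5
1 = 5·221 − 46·24
Hence 24⁻¹ ≡ -46 ≡ 175 (mod 221).

175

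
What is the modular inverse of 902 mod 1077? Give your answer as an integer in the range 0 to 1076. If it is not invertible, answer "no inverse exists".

80

gcd(1077, 902) by repeated division:
1077 = 1×902 + 175
902 = 5×175 + 27
175 = 6×27 + 13
27 = 2×13 + 1
13 = 13×1 + 0
gcd = 1, so the inverse exists. Back-substitute:
1 = 27 − 2·13
1 = −2·175 + 13·27
1 = 13·902 − 67·175
1 = −67·1077 + 80·902
So 902·80 ≡ 1 (mod 1077).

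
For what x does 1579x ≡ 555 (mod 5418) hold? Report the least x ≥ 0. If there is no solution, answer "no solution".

2265

First find gcd(1579, 5418):
5418 = 3×1579 + 681
1579 = 2×681 + 217
681 = 3×217 + 30
217 = 7×30 + 7
30 = 4×7 + 2
7 = 3×2 + 1
2 = 2×1 + 0
gcd = 1, so a unique solution mod 5418 exists.
Back-substitute for the Bézout coefficients:
1 = 7 − 3·2
1 = −3·30 + 13·7
1 = 13·217 − 94·30
1 = −94·681 + 295·217
1 = 295·1579 − 684·681
1 = −684·5418 + 2347·1579
So 1579·(2347) ≡ 1 (mod 5418), giving 1579⁻¹ ≡ 2347.
x ≡ 1579⁻¹·555 ≡ 2347·555 ≡ 2265 (mod 5418).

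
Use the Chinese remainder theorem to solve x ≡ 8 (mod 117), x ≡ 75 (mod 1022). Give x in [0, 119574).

Write x = 8 + 117·k. Then 117·k ≡ 75 − 8 ≡ 67 (mod 1022).
Need 117⁻¹ mod 1022. Extended Euclid on (1022, 117):
1022 = 8×117 + 86
117 = 1×86 + 31
86 = 2×31 + 24
31 = 1×24 + 7
24 = 3×7 + 3
7 = 2×3 + 1
3 = 3×1 + 0
Back-substitute:
1 = 7 − 2·3
1 = −2·24 + 7·7
1 = 7·31 − 9·24
1 = −9·86 + 25·31
1 = 25·117 − 34·86
1 = −34·1022 + 297·117
117⁻¹ ≡ 297 (mod 1022), so k ≡ 297·67 ≡ 481 (mod 1022).
x = 8 + 117·481 = 56285.

56285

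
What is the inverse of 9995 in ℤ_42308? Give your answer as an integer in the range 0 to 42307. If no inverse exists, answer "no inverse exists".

18955

Run Euclid on (42308, 9995):
42308 = 4×9995 + 2328
9995 = 4×2328 + 683
2328 = 3×683 + 279
683 = 2×279 + 125
279 = 2×125 + 29
125 = 4×29 + 9
29 = 3×9 + 2
9 = 4×2 + 1
2 = 2×1 + 0
gcd = 1, so the inverse exists. Back-substitute:
1 = 9 − 4·2
1 = −4·29 + 13·9
1 = 13·125 − 56·29
1 = −56·279 + 125·125
1 = 125·683 − 306·279
1 = −306·2328 + 1043·683
1 = 1043·9995 − 4478·2328
1 = −4478·42308 + 18955·9995
So 9995·18955 ≡ 1 (mod 42308).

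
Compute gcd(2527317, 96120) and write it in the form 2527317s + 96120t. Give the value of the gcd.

Euclidean algorithm:
2527317 = 26*96120 + 28197
96120 = 3*28197 + 11529
28197 = 2*11529 + 5139
11529 = 2*5139 + 1251
5139 = 4*1251 + 135
1251 = 9*135 + 36
135 = 3*36 + 27
36 = 1*27 + 9
27 = 3*9 + 0
gcd(2527317, 96120) = 9.
Express as a combination:
9 = 36 − 27
9 = −135 + 4·36
9 = 4·1251 − 37·135
9 = −37·5139 + 152·1251
9 = 152·11529 − 341·5139
9 = −341·28197 + 834·11529
9 = 834·96120 − 2843·28197
9 = −2843·2527317 + 74752·96120
So 9 = (-2843)·2527317 + (74752)·96120.

9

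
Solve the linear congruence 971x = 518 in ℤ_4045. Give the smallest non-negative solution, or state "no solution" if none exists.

First find gcd(971, 4045):
4045 = 4·971 + 161
971 = 6·161 + 5
161 = 32·5 + 1
5 = 5·1 + 0
gcd = 1, so a unique solution mod 4045 exists.
Back-substitute for the Bézout coefficients:
1 = 161 − 32·5
1 = −32·971 + 193·161
1 = 193·4045 − 804·971
So 971·(-804) ≡ 1 (mod 4045), giving 971⁻¹ ≡ 3241.
x ≡ 971⁻¹·518 ≡ 3241·518 ≡ 163 (mod 4045).

163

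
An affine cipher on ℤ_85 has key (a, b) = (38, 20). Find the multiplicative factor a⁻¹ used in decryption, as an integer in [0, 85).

47

Extended Euclidean algorithm:
85 = 2·38 + 9
38 = 4·9 + 2
9 = 4·2 + 1
2 = 2·1 + 0
The gcd is 1. Working backward:
1 = 9 − 4·2
1 = −4·38 + 17·9
1 = 17·85 − 38·38
Hence 38⁻¹ ≡ -38 ≡ 47 (mod 85).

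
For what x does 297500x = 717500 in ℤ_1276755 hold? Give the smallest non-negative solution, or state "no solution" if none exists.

60085

First find gcd(297500, 1276755):
1276755 = 4*297500 + 86755
297500 = 3*86755 + 37235
86755 = 2*37235 + 12285
37235 = 3*12285 + 380
12285 = 32*380 + 125
380 = 3*125 + 5
125 = 25*5 + 0
gcd = 5 and 5 | 717500, so solutions exist. Divide through by 5: 59500x ≡ 143500 (mod 255351).
Now find 59500⁻¹ mod 255351:
255351 = 4*59500 + 17351
59500 = 3*17351 + 7447
17351 = 2*7447 + 2457
7447 = 3*2457 + 76
2457 = 32*76 + 25
76 = 3*25 + 1
25 = 25*1 + 0
Back-substitute:
1 = 76 − 3·25
1 = −3·2457 + 97·76
1 = 97·7447 − 294·2457
1 = −294·17351 + 685·7447
1 = 685·59500 − 2349·17351
1 = −2349·255351 + 10081·59500
So 59500⁻¹ ≡ 10081 (mod 255351).
Then x ≡ 10081·143500 ≡ 60085 (mod 255351); the smallest non-negative solution is x = 60085.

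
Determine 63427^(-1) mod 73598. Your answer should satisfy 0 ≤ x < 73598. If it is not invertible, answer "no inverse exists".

no inverse exists

Euclidean algorithm on 73598, 63427:
73598 = 1·63427 + 10171
63427 = 6·10171 + 2401
10171 = 4·2401 + 567
2401 = 4·567 + 133
567 = 4·133 + 35
133 = 3·35 + 28
35 = 1·28 + 7
28 = 4·7 + 0
The gcd is 7, not 1, hence no inverse exists.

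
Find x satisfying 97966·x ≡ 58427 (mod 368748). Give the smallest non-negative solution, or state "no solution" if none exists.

no solution

gcd(97966, 368748):
368748 = 3*97966 + 74850
97966 = 1*74850 + 23116
74850 = 3*23116 + 5502
23116 = 4*5502 + 1108
5502 = 4*1108 + 1070
1108 = 1*1070 + 38
1070 = 28*38 + 6
38 = 6*6 + 2
6 = 3*2 + 0
gcd = 2, but 2 ∤ 58427, so the congruence has no solution.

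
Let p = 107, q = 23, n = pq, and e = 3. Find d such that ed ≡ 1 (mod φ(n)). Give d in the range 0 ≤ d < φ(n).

φ(n) = (p−1)(q−1) = 106·22 = 2332.
Need d with 3·d ≡ 1 (mod 2332). Apply the extended Euclidean algorithm:
2332 = 777×3 + 1
3 = 3×1 + 0
Back-substitute:
1 = 2332 − 777·3
So 3·(-777) ≡ 1 (mod 2332), hence d ≡ -777 ≡ 1555 (mod 2332).

1555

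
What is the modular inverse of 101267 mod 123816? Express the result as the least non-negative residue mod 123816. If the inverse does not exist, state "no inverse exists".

83051

Extended Euclidean algorithm:
123816 = 1*101267 + 22549
101267 = 4*22549 + 11071
22549 = 2*11071 + 407
11071 = 27*407 + 82
407 = 4*82 + 79
82 = 1*79 + 3
79 = 26*3 + 1
3 = 3*1 + 0
The gcd is 1. Working backward:
1 = 79 − 26·3
1 = −26·82 + 27·79
1 = 27·407 − 134·82
1 = −134·11071 + 3645·407
1 = 3645·22549 − 7424·11071
1 = −7424·101267 + 33341·22549
1 = 33341·123816 − 40765·101267
Hence 101267⁻¹ ≡ -40765 ≡ 83051 (mod 123816).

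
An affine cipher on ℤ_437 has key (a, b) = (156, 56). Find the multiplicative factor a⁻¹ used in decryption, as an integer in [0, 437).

Extended Euclidean algorithm:
437 = 2×156 + 125
156 = 1×125 + 31
125 = 4×31 + 1
31 = 31×1 + 0
The gcd is 1. Working backward:
1 = 125 − 4·31
1 = −4·156 + 5·125
1 = 5·437 − 14·156
So 156·(-14) ≡ 1 (mod 437), and -14 ≡ 423 (mod 437).

423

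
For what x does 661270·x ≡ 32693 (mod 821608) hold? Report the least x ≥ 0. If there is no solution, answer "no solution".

no solution

gcd(661270, 821608):
821608 = 1·661270 + 160338
661270 = 4·160338 + 19918
160338 = 8·19918 + 994
19918 = 20·994 + 38
994 = 26·38 + 6
38 = 6·6 + 2
6 = 3·2 + 0
gcd = 2, but 2 ∤ 32693, so the congruence has no solution.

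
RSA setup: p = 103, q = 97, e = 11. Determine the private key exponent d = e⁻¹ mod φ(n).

φ(n) = (p−1)(q−1) = 102·96 = 9792.
Need d with 11·d ≡ 1 (mod 9792). Apply the extended Euclidean algorithm:
9792 = 890*11 + 2
11 = 5*2 + 1
2 = 2*1 + 0
Back-substitute:
1 = 11 − 5·2
1 = −5·9792 + 4451·11
So 11·4451 ≡ 1 (mod 9792), hence d = 4451.

4451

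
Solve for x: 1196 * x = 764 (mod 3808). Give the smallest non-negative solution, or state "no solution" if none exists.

First find gcd(1196, 3808):
3808 = 3·1196 + 220
1196 = 5·220 + 96
220 = 2·96 + 28
96 = 3·28 + 12
28 = 2·12 + 4
12 = 3·4 + 0
gcd = 4 and 4 | 764, so solutions exist. Divide through by 4: 299x ≡ 191 (mod 952).
Now find 299⁻¹ mod 952:
952 = 3*299 + 55
299 = 5*55 + 24
55 = 2*24 + 7
24 = 3*7 + 3
7 = 2*3 + 1
3 = 3*1 + 0
Back-substitute:
1 = 7 − 2·3
1 = −2·24 + 7·7
1 = 7·55 − 16·24
1 = −16·299 + 87·55
1 = 87·952 − 277·299
So 299·(-277) ≡ 1 (mod 952), i.e. 299⁻¹ ≡ 675.
Then x ≡ 675·191 ≡ 405 (mod 952); the smallest non-negative solution is x = 405.

405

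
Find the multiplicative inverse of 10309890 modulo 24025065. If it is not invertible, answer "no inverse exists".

no inverse exists

Euclidean algorithm on 24025065, 10309890:
24025065 = 2*10309890 + 3405285
10309890 = 3*3405285 + 94035
3405285 = 36*94035 + 20025
94035 = 4*20025 + 13935
20025 = 1*13935 + 6090
13935 = 2*6090 + 1755
6090 = 3*1755 + 825
1755 = 2*825 + 105
825 = 7*105 + 90
105 = 1*90 + 15
90 = 6*15 + 0
gcd(10309890, 24025065) = 15 ≠ 1, so 10309890 has no multiplicative inverse modulo 24025065.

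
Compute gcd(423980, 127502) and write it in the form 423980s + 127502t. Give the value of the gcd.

2

Euclidean algorithm:
423980 = 3·127502 + 41474
127502 = 3·41474 + 3080
41474 = 13·3080 + 1434
3080 = 2·1434 + 212
1434 = 6·212 + 162
212 = 1·162 + 50
162 = 3·50 + 12
50 = 4·12 + 2
12 = 6·2 + 0
gcd(423980, 127502) = 2.
Express as a combination:
2 = 50 − 4·12
2 = −4·162 + 13·50
2 = 13·212 − 17·162
2 = −17·1434 + 115·212
2 = 115·3080 − 247·1434
2 = −247·41474 + 3326·3080
2 = 3326·127502 − 10225·41474
2 = −10225·423980 + 34001·127502
So 2 = (-10225)·423980 + (34001)·127502.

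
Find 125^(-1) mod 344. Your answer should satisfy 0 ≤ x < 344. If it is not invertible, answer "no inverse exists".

Extended Euclidean algorithm:
344 = 2×125 + 94
125 = 1×94 + 31
94 = 3×31 + 1
31 = 31×1 + 0
gcd = 1, so the inverse exists. Back-substitute:
1 = 94 − 3·31
1 = −3·125 + 4·94
1 = 4·344 − 11·125
Thus 125·(-11) ≡ 1 (mod 344); reducing, -11 mod 344 = 333.

333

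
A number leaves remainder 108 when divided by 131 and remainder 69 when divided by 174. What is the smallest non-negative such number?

1287

Write x = 108 + 131·k. Then 131·k ≡ 69 − 108 ≡ 135 (mod 174).
Need 131⁻¹ mod 174. Extended Euclid on (174, 131):
174 = 1*131 + 43
131 = 3*43 + 2
43 = 21*2 + 1
2 = 2*1 + 0
Back-substitute:
1 = 43 − 21·2
1 = −21·131 + 64·43
1 = 64·174 − 85·131
131⁻¹ ≡ 89 (mod 174), so k ≡ 89·135 ≡ 9 (mod 174).
x = 108 + 131·9 = 1287.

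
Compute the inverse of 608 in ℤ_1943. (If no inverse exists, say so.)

898

gcd(1943, 608) by repeated division:
1943 = 3·608 + 119
608 = 5·119 + 13
119 = 9·13 + 2
13 = 6·2 + 1
2 = 2·1 + 0
The gcd is 1. Working backward:
1 = 13 − 6·2
1 = −6·119 + 55·13
1 = 55·608 − 281·119
1 = −281·1943 + 898·608
So 608·898 ≡ 1 (mod 1943).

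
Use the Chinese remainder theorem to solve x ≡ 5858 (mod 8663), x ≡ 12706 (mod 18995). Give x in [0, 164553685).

13442171

Write x = 5858 + 8663·k. Then 8663·k ≡ 12706 − 5858 ≡ 6848 (mod 18995).
Need 8663⁻¹ mod 18995. Extended Euclid on (18995, 8663):
18995 = 2×8663 + 1669
8663 = 5×1669 + 318
1669 = 5×318 + 79
318 = 4×79 + 2
79 = 39×2 + 1
2 = 2×1 + 0
Back-substitute:
1 = 79 − 39·2
1 = −39·318 + 157·79
1 = 157·1669 − 824·318
1 = −824·8663 + 4277·1669
1 = 4277·18995 − 9378·8663
8663⁻¹ ≡ 9617 (mod 18995), so k ≡ 9617·6848 ≡ 1551 (mod 18995).
x = 5858 + 8663·1551 = 13442171.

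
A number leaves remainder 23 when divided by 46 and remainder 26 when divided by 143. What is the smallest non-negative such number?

3887

Write x = 23 + 46·k. Then 46·k ≡ 26 − 23 ≡ 3 (mod 143).
Need 46⁻¹ mod 143. Extended Euclid on (143, 46):
143 = 3*46 + 5
46 = 9*5 + 1
5 = 5*1 + 0
Back-substitute:
1 = 46 − 9·5
1 = −9·143 + 28·46
46⁻¹ ≡ 28 (mod 143), so k ≡ 28·3 ≡ 84 (mod 143).
x = 23 + 46·84 = 3887.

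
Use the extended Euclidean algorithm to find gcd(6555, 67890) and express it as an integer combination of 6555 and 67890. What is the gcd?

Repeated division:
67890 = 10·6555 + 2340
6555 = 2·2340 + 1875
2340 = 1·1875 + 465
1875 = 4·465 + 15
465 = 31·15 + 0
gcd(6555, 67890) = 15.
Express as a combination:
15 = 1875 − 4·465
15 = −4·2340 + 5·1875
15 = 5·6555 − 14·2340
15 = −14·67890 + 145·6555
So 15 = (-14)·67890 + (145)·6555.

15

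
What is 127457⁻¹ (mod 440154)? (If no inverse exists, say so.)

no inverse exists

Euclidean algorithm on 440154, 127457:
440154 = 3*127457 + 57783
127457 = 2*57783 + 11891
57783 = 4*11891 + 10219
11891 = 1*10219 + 1672
10219 = 6*1672 + 187
1672 = 8*187 + 176
187 = 1*176 + 11
176 = 16*11 + 0
Since gcd = 11 > 1, 127457 is not a unit mod 440154.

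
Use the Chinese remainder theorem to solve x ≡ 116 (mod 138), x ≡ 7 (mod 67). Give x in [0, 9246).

Write x = 116 + 138·k. Then 138·k ≡ 7 − 116 ≡ 25 (mod 67).
Need 138⁻¹ mod 67. Extended Euclid on (67, 4):
67 = 16·4 + 3
4 = 1·3 + 1
3 = 3·1 + 0
Back-substitute:
1 = 4 − 3
1 = −67 + 17·4
138⁻¹ ≡ 17 (mod 67), so k ≡ 17·25 ≡ 23 (mod 67).
x = 116 + 138·23 = 3290.

3290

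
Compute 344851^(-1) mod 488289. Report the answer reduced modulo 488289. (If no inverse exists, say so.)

114949

gcd(488289, 344851) by repeated division:
488289 = 1×344851 + 143438
344851 = 2×143438 + 57975
143438 = 2×57975 + 27488
57975 = 2×27488 + 2999
27488 = 9×2999 + 497
2999 = 6×497 + 17
497 = 29×17 + 4
17 = 4×4 + 1
4 = 4×1 + 0
Since gcd(344851, 488289) = 1, back-substitute to write 1 as a combination:
1 = 17 − 4·4
1 = −4·497 + 117·17
1 = 117·2999 − 706·497
1 = −706·27488 + 6471·2999
1 = 6471·57975 − 13648·27488
1 = −13648·143438 + 33767·57975
1 = 33767·344851 − 81182·143438
1 = −81182·488289 + 114949·344851
So 344851·114949 ≡ 1 (mod 488289).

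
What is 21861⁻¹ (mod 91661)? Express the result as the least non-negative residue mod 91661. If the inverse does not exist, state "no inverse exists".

gcd(91661, 21861) by repeated division:
91661 = 4*21861 + 4217
21861 = 5*4217 + 776
4217 = 5*776 + 337
776 = 2*337 + 102
337 = 3*102 + 31
102 = 3*31 + 9
31 = 3*9 + 4
9 = 2*4 + 1
4 = 4*1 + 0
Since gcd(21861, 91661) = 1, back-substitute to write 1 as a combination:
1 = 9 − 2·4
1 = −2·31 + 7·9
1 = 7·102 − 23·31
1 = −23·337 + 76·102
1 = 76·776 − 175·337
1 = −175·4217 + 951·776
1 = 951·21861 − 4930·4217
1 = −4930·91661 + 20671·21861
So 21861·20671 ≡ 1 (mod 91661).

20671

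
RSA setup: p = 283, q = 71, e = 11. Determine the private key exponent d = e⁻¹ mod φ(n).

16151

φ(n) = (p−1)(q−1) = 282·70 = 19740.
Need d with 11·d ≡ 1 (mod 19740). Apply the extended Euclidean algorithm:
19740 = 1794×11 + 6
11 = 1×6 + 5
6 = 1×5 + 1
5 = 5×1 + 0
Back-substitute:
1 = 6 − 5
1 = −11 + 2·6
1 = 2·19740 − 3589·11
So 11·(-3589) ≡ 1 (mod 19740), hence d ≡ -3589 ≡ 16151 (mod 19740).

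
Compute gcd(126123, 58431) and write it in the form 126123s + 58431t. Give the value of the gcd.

Apply Euclid's algorithm to 126123 and 58431:
126123 = 2·58431 + 9261
58431 = 6·9261 + 2865
9261 = 3·2865 + 666
2865 = 4·666 + 201
666 = 3·201 + 63
201 = 3·63 + 12
63 = 5·12 + 3
12 = 4·3 + 0
gcd(126123, 58431) = 3.
Back-substituting:
3 = 63 − 5·12
3 = −5·201 + 16·63
3 = 16·666 − 53·201
3 = −53·2865 + 228·666
3 = 228·9261 − 737·2865
3 = −737·58431 + 4650·9261
3 = 4650·126123 − 10037·58431
So 3 = (4650)·126123 + (-10037)·58431.

3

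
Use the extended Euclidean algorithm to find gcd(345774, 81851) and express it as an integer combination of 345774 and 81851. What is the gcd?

11

Euclidean algorithm:
345774 = 4·81851 + 18370
81851 = 4·18370 + 8371
18370 = 2·8371 + 1628
8371 = 5·1628 + 231
1628 = 7·231 + 11
231 = 21·11 + 0
gcd(345774, 81851) = 11.
Express as a combination:
11 = 1628 − 7·231
11 = −7·8371 + 36·1628
11 = 36·18370 − 79·8371
11 = −79·81851 + 352·18370
11 = 352·345774 − 1487·81851
So 11 = (352)·345774 + (-1487)·81851.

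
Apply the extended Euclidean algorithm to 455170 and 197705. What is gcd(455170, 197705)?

5

Apply Euclid's algorithm to 455170 and 197705:
455170 = 2×197705 + 59760
197705 = 3×59760 + 18425
59760 = 3×18425 + 4485
18425 = 4×4485 + 485
4485 = 9×485 + 120
485 = 4×120 + 5
120 = 24×5 + 0
gcd(455170, 197705) = 5.
Back-substituting:
5 = 485 − 4·120
5 = −4·4485 + 37·485
5 = 37·18425 − 152·4485
5 = −152·59760 + 493·18425
5 = 493·197705 − 1631·59760
5 = −1631·455170 + 3755·197705
So 5 = (-1631)·455170 + (3755)·197705.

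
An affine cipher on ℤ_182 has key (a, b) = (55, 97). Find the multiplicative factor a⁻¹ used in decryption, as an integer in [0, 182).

gcd(182, 55) by repeated division:
182 = 3×55 + 17
55 = 3×17 + 4
17 = 4×4 + 1
4 = 4×1 + 0
Since gcd(55, 182) = 1, back-substitute to write 1 as a combination:
1 = 17 − 4·4
1 = −4·55 + 13·17
1 = 13·182 − 43·55
Hence 55⁻¹ ≡ -43 ≡ 139 (mod 182).

139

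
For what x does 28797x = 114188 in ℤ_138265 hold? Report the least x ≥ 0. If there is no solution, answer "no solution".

First find gcd(28797, 138265):
138265 = 4*28797 + 23077
28797 = 1*23077 + 5720
23077 = 4*5720 + 197
5720 = 29*197 + 7
197 = 28*7 + 1
7 = 7*1 + 0
gcd = 1, so a unique solution mod 138265 exists.
Back-substitute for the Bézout coefficients:
1 = 197 − 28·7
1 = −28·5720 + 813·197
1 = 813·23077 − 3280·5720
1 = −3280·28797 + 4093·23077
1 = 4093·138265 − 19652·28797
So 28797·(-19652) ≡ 1 (mod 138265), giving 28797⁻¹ ≡ 118613.
x ≡ 28797⁻¹·114188 ≡ 118613·114188 ≡ 18374 (mod 138265).

18374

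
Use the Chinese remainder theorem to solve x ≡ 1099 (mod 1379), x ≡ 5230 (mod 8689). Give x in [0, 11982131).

4653845

Write x = 1099 + 1379·k. Then 1379·k ≡ 5230 − 1099 ≡ 4131 (mod 8689).
Need 1379⁻¹ mod 8689. Extended Euclid on (8689, 1379):
8689 = 6·1379 + 415
1379 = 3·415 + 134
415 = 3·134 + 13
134 = 10·13 + 4
13 = 3·4 + 1
4 = 4·1 + 0
Back-substitute:
1 = 13 − 3·4
1 = −3·134 + 31·13
1 = 31·415 − 96·134
1 = −96·1379 + 319·415
1 = 319·8689 − 2010·1379
1379⁻¹ ≡ 6679 (mod 8689), so k ≡ 6679·4131 ≡ 3374 (mod 8689).
x = 1099 + 1379·3374 = 4653845.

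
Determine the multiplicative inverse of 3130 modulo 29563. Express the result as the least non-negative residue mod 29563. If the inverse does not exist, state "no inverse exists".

22602

gcd(29563, 3130) by repeated division:
29563 = 9·3130 + 1393
3130 = 2·1393 + 344
1393 = 4·344 + 17
344 = 20·17 + 4
17 = 4·4 + 1
4 = 4·1 + 0
Since gcd(3130, 29563) = 1, back-substitute to write 1 as a combination:
1 = 17 − 4·4
1 = −4·344 + 81·17
1 = 81·1393 − 328·344
1 = −328·3130 + 737·1393
1 = 737·29563 − 6961·3130
Hence 3130⁻¹ ≡ -6961 ≡ 22602 (mod 29563).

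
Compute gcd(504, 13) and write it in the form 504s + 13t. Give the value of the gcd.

Euclidean algorithm:
504 = 38×13 + 10
13 = 1×10 + 3
10 = 3×3 + 1
3 = 3×1 + 0
gcd(504, 13) = 1.
Back-substituting:
1 = 10 − 3·3
1 = −3·13 + 4·10
1 = 4·504 − 155·13
So 1 = (4)·504 + (-155)·13.

1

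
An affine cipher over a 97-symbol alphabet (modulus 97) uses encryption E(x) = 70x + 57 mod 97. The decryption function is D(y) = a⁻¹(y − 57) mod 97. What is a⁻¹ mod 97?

79

gcd(97, 70) by repeated division:
97 = 1·70 + 27
70 = 2·27 + 16
27 = 1·16 + 11
16 = 1·11 + 5
11 = 2·5 + 1
5 = 5·1 + 0
Since gcd(70, 97) = 1, back-substitute to write 1 as a combination:
1 = 11 − 2·5
1 = −2·16 + 3·11
1 = 3·27 − 5·16
1 = −5·70 + 13·27
1 = 13·97 − 18·70
So 70·(-18) ≡ 1 (mod 97), and -18 ≡ 79 (mod 97).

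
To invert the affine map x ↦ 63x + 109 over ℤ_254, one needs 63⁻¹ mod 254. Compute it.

125

gcd(254, 63) by repeated division:
254 = 4·63 + 2
63 = 31·2 + 1
2 = 2·1 + 0
The gcd is 1. Working backward:
1 = 63 − 31·2
1 = −31·254 + 125·63
So 63·125 ≡ 1 (mod 254).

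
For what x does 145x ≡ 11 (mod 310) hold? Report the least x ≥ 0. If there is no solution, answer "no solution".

gcd(145, 310):
310 = 2*145 + 20
145 = 7*20 + 5
20 = 4*5 + 0
gcd = 5, but 5 ∤ 11, so the congruence has no solution.

no solution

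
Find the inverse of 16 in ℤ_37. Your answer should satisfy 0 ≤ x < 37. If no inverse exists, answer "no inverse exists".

7

Apply the Euclidean algorithm to 37 and 16:
37 = 2·16 + 5
16 = 3·5 + 1
5 = 5·1 + 0
gcd = 1, so the inverse exists. Back-substitute:
1 = 16 − 3·5
1 = −3·37 + 7·16
So 16·7 ≡ 1 (mod 37).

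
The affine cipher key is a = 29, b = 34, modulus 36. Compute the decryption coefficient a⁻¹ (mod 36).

gcd(36, 29) by repeated division:
36 = 1×29 + 7
29 = 4×7 + 1
7 = 7×1 + 0
gcd = 1, so the inverse exists. Back-substitute:
1 = 29 − 4·7
1 = −4·36 + 5·29
So 29·5 ≡ 1 (mod 36).

5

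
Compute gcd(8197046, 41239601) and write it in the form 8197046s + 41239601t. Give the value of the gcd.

Apply Euclid's algorithm to 41239601 and 8197046:
41239601 = 5·8197046 + 254371
8197046 = 32·254371 + 57174
254371 = 4·57174 + 25675
57174 = 2·25675 + 5824
25675 = 4·5824 + 2379
5824 = 2·2379 + 1066
2379 = 2·1066 + 247
1066 = 4·247 + 78
247 = 3·78 + 13
78 = 6·13 + 0
gcd(8197046, 41239601) = 13.
Back-substituting:
13 = 247 − 3·78
13 = −3·1066 + 13·247
13 = 13·2379 − 29·1066
13 = −29·5824 + 71·2379
13 = 71·25675 − 313·5824
13 = −313·57174 + 697·25675
13 = 697·254371 − 3101·57174
13 = −3101·8197046 + 99929·254371
13 = 99929·41239601 − 502746·8197046
So 13 = (99929)·41239601 + (-502746)·8197046.

13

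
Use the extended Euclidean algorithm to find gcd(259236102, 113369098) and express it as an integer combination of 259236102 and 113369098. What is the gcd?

2

Euclidean algorithm:
259236102 = 2×113369098 + 32497906
113369098 = 3×32497906 + 15875380
32497906 = 2×15875380 + 747146
15875380 = 21×747146 + 185314
747146 = 4×185314 + 5890
185314 = 31×5890 + 2724
5890 = 2×2724 + 442
2724 = 6×442 + 72
442 = 6×72 + 10
72 = 7×10 + 2
10 = 5×2 + 0
gcd(259236102, 113369098) = 2.
Working backward:
2 = 72 − 7·10
2 = −7·442 + 43·72
2 = 43·2724 − 265·442
2 = −265·5890 + 573·2724
2 = 573·185314 − 18028·5890
2 = −18028·747146 + 72685·185314
2 = 72685·15875380 − 1544413·747146
2 = −1544413·32497906 + 3161511·15875380
2 = 3161511·113369098 − 11028946·32497906
2 = −11028946·259236102 + 25219403·113369098
So 2 = (-11028946)·259236102 + (25219403)·113369098.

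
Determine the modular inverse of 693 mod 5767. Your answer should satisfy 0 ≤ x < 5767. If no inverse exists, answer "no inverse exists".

4086

Apply the Euclidean algorithm to 5767 and 693:
5767 = 8*693 + 223
693 = 3*223 + 24
223 = 9*24 + 7
24 = 3*7 + 3
7 = 2*3 + 1
3 = 3*1 + 0
The gcd is 1. Working backward:
1 = 7 − 2·3
1 = −2·24 + 7·7
1 = 7·223 − 65·24
1 = −65·693 + 202·223
1 = 202·5767 − 1681·693
So 693·(-1681) ≡ 1 (mod 5767), and -1681 ≡ 4086 (mod 5767).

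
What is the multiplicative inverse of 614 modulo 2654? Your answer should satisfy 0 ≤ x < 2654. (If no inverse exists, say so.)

no inverse exists

Euclidean algorithm on 2654, 614:
2654 = 4*614 + 198
614 = 3*198 + 20
198 = 9*20 + 18
20 = 1*18 + 2
18 = 9*2 + 0
The gcd is 2, not 1, hence no inverse exists.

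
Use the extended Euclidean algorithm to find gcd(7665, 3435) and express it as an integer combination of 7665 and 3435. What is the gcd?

15

Repeated division:
7665 = 2×3435 + 795
3435 = 4×795 + 255
795 = 3×255 + 30
255 = 8×30 + 15
30 = 2×15 + 0
gcd(7665, 3435) = 15.
Back-substituting:
15 = 255 − 8·30
15 = −8·795 + 25·255
15 = 25·3435 − 108·795
15 = −108·7665 + 241·3435
So 15 = (-108)·7665 + (241)·3435.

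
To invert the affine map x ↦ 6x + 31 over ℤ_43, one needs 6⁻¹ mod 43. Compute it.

36

Extended Euclidean algorithm:
43 = 7×6 + 1
6 = 6×1 + 0
gcd = 1, so the inverse exists. Back-substitute:
1 = 43 − 7·6
Hence 6⁻¹ ≡ -7 ≡ 36 (mod 43).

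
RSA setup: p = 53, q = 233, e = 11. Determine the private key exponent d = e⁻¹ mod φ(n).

4387

φ(n) = (p−1)(q−1) = 52·232 = 12064.
Need d with 11·d ≡ 1 (mod 12064). Apply the extended Euclidean algorithm:
12064 = 1096×11 + 8
11 = 1×8 + 3
8 = 2×3 + 2
3 = 1×2 + 1
2 = 2×1 + 0
Back-substitute:
1 = 3 − 2
1 = −8 + 3·3
1 = 3·11 − 4·8
1 = −4·12064 + 4387·11
So 11·4387 ≡ 1 (mod 12064), hence d = 4387.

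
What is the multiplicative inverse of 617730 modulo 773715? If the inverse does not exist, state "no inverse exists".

no inverse exists

Euclidean algorithm on 773715, 617730:
773715 = 1·617730 + 155985
617730 = 3·155985 + 149775
155985 = 1·149775 + 6210
149775 = 24·6210 + 735
6210 = 8·735 + 330
735 = 2·330 + 75
330 = 4·75 + 30
75 = 2·30 + 15
30 = 2·15 + 0
gcd(617730, 773715) = 15 ≠ 1, so 617730 has no multiplicative inverse modulo 773715.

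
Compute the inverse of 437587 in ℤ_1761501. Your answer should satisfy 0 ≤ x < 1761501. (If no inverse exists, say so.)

Run Euclid on (1761501, 437587):
1761501 = 4×437587 + 11153
437587 = 39×11153 + 2620
11153 = 4×2620 + 673
2620 = 3×673 + 601
673 = 1×601 + 72
601 = 8×72 + 25
72 = 2×25 + 22
25 = 1×22 + 3
22 = 7×3 + 1
3 = 3×1 + 0
Since gcd(437587, 1761501) = 1, back-substitute to write 1 as a combination:
1 = 22 − 7·3
1 = −7·25 + 8·22
1 = 8·72 − 23·25
1 = −23·601 + 192·72
1 = 192·673 − 215·601
1 = −215·2620 + 837·673
1 = 837·11153 − 3563·2620
1 = −3563·437587 + 139794·11153
1 = 139794·1761501 − 562739·437587
So 437587·(-562739) ≡ 1 (mod 1761501), and -562739 ≡ 1198762 (mod 1761501).

1198762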